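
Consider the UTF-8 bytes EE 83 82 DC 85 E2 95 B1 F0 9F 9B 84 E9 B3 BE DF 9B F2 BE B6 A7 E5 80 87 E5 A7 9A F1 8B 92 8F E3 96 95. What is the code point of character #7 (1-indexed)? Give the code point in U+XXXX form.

U+BEDA7

Offset 0: leading byte 0xEE = 11101110 → 3-byte char #1 = EE 83 82.
Offset 3: leading byte 0xDC = 11011100 → 2-byte char #2 = DC 85.
Offset 5: leading byte 0xE2 = 11100010 → 3-byte char #3 = E2 95 B1.
Offset 8: leading byte 0xF0 = 11110000 → 4-byte char #4 = F0 9F 9B 84.
Offset 12: leading byte 0xE9 = 11101001 → 3-byte char #5 = E9 B3 BE.
Offset 15: leading byte 0xDF = 11011111 → 2-byte char #6 = DF 9B.
Offset 17: leading byte 0xF2 = 11110010 → 4-byte char #7 = F2 BE B6 A7.
Leading byte 0xF2 = 11110010 matches 11110xxx → 4-byte sequence.
Byte 1: 0xF2 = 11110010, payload 010 (3 bits).
Byte 2: 0xBE = 10111110 (10xxxxxx ✓), payload 111110.
Byte 3: 0xB6 = 10110110 (10xxxxxx ✓), payload 110110.
Byte 4: 0xA7 = 10100111 (10xxxxxx ✓), payload 100111.
Concatenate: 010111110110110100111 = 0xBEDA7 (21 bits → U+BEDA7).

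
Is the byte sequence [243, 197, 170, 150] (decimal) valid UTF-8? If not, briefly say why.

Leading byte 0xF3 = 11110011 → 4-byte form.
Byte 2 is 0xC5 = 11000101, which is not 10xxxxxx — expected a continuation byte.

invalid (non-continuation byte where continuation expected)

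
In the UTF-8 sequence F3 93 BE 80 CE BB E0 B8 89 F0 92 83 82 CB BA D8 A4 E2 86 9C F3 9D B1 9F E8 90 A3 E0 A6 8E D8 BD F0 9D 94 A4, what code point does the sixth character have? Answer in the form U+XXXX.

Offset 0: leading byte 0xF3 = 11110011 → 4-byte char #1 = F3 93 BE 80.
Offset 4: leading byte 0xCE = 11001110 → 2-byte char #2 = CE BB.
Offset 6: leading byte 0xE0 = 11100000 → 3-byte char #3 = E0 B8 89.
Offset 9: leading byte 0xF0 = 11110000 → 4-byte char #4 = F0 92 83 82.
Offset 13: leading byte 0xCB = 11001011 → 2-byte char #5 = CB BA.
Offset 15: leading byte 0xD8 = 11011000 → 2-byte char #6 = D8 A4.
Leading byte 0xD8 = 11011000 matches 110xxxxx → 2-byte sequence.
Byte 1: 0xD8 = 11011000, payload 11000 (5 bits).
Byte 2: 0xA4 = 10100100 (10xxxxxx ✓), payload 100100.
Concatenate: 11000100100 = 0x624 (11 bits → U+0624).

U+0624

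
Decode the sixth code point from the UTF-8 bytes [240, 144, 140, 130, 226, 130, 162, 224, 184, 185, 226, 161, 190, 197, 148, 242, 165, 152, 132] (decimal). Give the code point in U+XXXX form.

U+A5604

Offset 0: leading byte 0xF0 = 11110000 → 4-byte char #1 = F0 90 8C 82.
Offset 4: leading byte 0xE2 = 11100010 → 3-byte char #2 = E2 82 A2.
Offset 7: leading byte 0xE0 = 11100000 → 3-byte char #3 = E0 B8 B9.
Offset 10: leading byte 0xE2 = 11100010 → 3-byte char #4 = E2 A1 BE.
Offset 13: leading byte 0xC5 = 11000101 → 2-byte char #5 = C5 94.
Offset 15: leading byte 0xF2 = 11110010 → 4-byte char #6 = F2 A5 98 84.
Leading byte 0xF2 = 11110010 matches 11110xxx → 4-byte sequence.
Byte 1: 0xF2 = 11110010, payload 010 (3 bits).
Byte 2: 0xA5 = 10100101 (10xxxxxx ✓), payload 100101.
Byte 3: 0x98 = 10011000 (10xxxxxx ✓), payload 011000.
Byte 4: 0x84 = 10000100 (10xxxxxx ✓), payload 000100.
Concatenate: 010100101011000000100 = 0xA5604 (21 bits → U+A5604).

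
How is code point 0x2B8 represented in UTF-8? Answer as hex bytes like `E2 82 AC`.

CA B8

U+02B8 = 0x2B8 = 696 decimal. In range U+0080–U+07FF → 2-byte form: 110xxxxx 10xxxxxx.
Binary (11 bits): 01010111000.
Split 5+6: 01010 | 111000.
Byte 1: 11001010 = 0xCA.
Byte 2: 10111000 = 0xB8.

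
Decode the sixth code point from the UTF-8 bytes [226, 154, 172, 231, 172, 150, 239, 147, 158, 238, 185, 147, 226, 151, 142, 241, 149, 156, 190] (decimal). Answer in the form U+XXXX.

U+5573E

Offset 0: leading byte 0xE2 = 11100010 → 3-byte char #1 = E2 9A AC.
Offset 3: leading byte 0xE7 = 11100111 → 3-byte char #2 = E7 AC 96.
Offset 6: leading byte 0xEF = 11101111 → 3-byte char #3 = EF 93 9E.
Offset 9: leading byte 0xEE = 11101110 → 3-byte char #4 = EE B9 93.
Offset 12: leading byte 0xE2 = 11100010 → 3-byte char #5 = E2 97 8E.
Offset 15: leading byte 0xF1 = 11110001 → 4-byte char #6 = F1 95 9C BE.
Leading byte 0xF1 = 11110001 matches 11110xxx → 4-byte sequence.
Byte 1: 0xF1 = 11110001, payload 001 (3 bits).
Byte 2: 0x95 = 10010101 (10xxxxxx ✓), payload 010101.
Byte 3: 0x9C = 10011100 (10xxxxxx ✓), payload 011100.
Byte 4: 0xBE = 10111110 (10xxxxxx ✓), payload 111110.
Concatenate: 001010101011100111110 = 0x5573E (21 bits → U+5573E).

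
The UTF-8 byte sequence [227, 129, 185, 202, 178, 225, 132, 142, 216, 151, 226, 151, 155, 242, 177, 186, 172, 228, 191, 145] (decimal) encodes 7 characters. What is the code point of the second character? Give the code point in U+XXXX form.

U+02B2

Offset 0: leading byte 0xE3 = 11100011 → 3-byte char #1 = E3 81 B9.
Offset 3: leading byte 0xCA = 11001010 → 2-byte char #2 = CA B2.
Leading byte 0xCA = 11001010 matches 110xxxxx → 2-byte sequence.
Byte 1: 0xCA = 11001010, payload 01010 (5 bits).
Byte 2: 0xB2 = 10110010 (10xxxxxx ✓), payload 110010.
Concatenate: 01010110010 = 0x2B2 (11 bits → U+02B2).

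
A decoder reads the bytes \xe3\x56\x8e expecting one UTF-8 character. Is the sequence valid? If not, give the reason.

Leading byte 0xE3 = 11100011 → 3-byte form.
Byte 2 is 0x56 = 01010110, which is not 10xxxxxx — expected a continuation byte.

invalid (non-continuation byte where continuation expected)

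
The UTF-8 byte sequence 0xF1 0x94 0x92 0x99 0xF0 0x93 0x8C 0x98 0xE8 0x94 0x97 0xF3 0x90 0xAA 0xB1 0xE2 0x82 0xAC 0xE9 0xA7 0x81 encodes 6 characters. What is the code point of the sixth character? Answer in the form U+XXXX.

U+99C1

Offset 0: leading byte 0xF1 = 11110001 → 4-byte char #1 = F1 94 92 99.
Offset 4: leading byte 0xF0 = 11110000 → 4-byte char #2 = F0 93 8C 98.
Offset 8: leading byte 0xE8 = 11101000 → 3-byte char #3 = E8 94 97.
Offset 11: leading byte 0xF3 = 11110011 → 4-byte char #4 = F3 90 AA B1.
Offset 15: leading byte 0xE2 = 11100010 → 3-byte char #5 = E2 82 AC.
Offset 18: leading byte 0xE9 = 11101001 → 3-byte char #6 = E9 A7 81.
Leading byte 0xE9 = 11101001 matches 1110xxxx → 3-byte sequence.
Byte 1: 0xE9 = 11101001, payload 1001 (4 bits).
Byte 2: 0xA7 = 10100111 (10xxxxxx ✓), payload 100111.
Byte 3: 0x81 = 10000001 (10xxxxxx ✓), payload 000001.
Concatenate: 1001100111000001 = 0x99C1 (16 bits → U+99C1).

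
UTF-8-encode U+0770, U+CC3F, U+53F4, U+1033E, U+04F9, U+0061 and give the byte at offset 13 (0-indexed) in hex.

U+0770 → 2-byte form DD B0 at offsets 0–1.
U+CC3F → 3-byte form EC B0 BF at offsets 2–4.
U+53F4 → 3-byte form E5 8F B4 at offsets 5–7.
U+1033E → 4-byte form F0 90 8C BE at offsets 8–11.
U+04F9 → 2-byte form D3 B9 at offsets 12–13.
Offset 13 falls in char 5's range; it's byte 2 of D3 B9 = 0xB9.

0xB9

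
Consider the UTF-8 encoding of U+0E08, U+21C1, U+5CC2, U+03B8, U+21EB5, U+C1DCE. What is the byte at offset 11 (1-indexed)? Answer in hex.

0xB8

1-indexed offset 11 is 0-indexed offset 10.
U+0E08 → 3-byte form E0 B8 88 at offsets 0–2.
U+21C1 → 3-byte form E2 87 81 at offsets 3–5.
U+5CC2 → 3-byte form E5 B3 82 at offsets 6–8.
U+03B8 → 2-byte form CE B8 at offsets 9–10.
Offset 10 falls in char 4's range; it's byte 2 of CE B8 = 0xB8.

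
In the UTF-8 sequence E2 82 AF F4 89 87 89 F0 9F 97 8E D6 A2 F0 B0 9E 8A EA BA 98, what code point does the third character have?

Offset 0: leading byte 0xE2 = 11100010 → 3-byte char #1 = E2 82 AF.
Offset 3: leading byte 0xF4 = 11110100 → 4-byte char #2 = F4 89 87 89.
Offset 7: leading byte 0xF0 = 11110000 → 4-byte char #3 = F0 9F 97 8E.
Leading byte 0xF0 = 11110000 matches 11110xxx → 4-byte sequence.
Byte 1: 0xF0 = 11110000, payload 000 (3 bits).
Byte 2: 0x9F = 10011111 (10xxxxxx ✓), payload 011111.
Byte 3: 0x97 = 10010111 (10xxxxxx ✓), payload 010111.
Byte 4: 0x8E = 10001110 (10xxxxxx ✓), payload 001110.
Concatenate: 000011111010111001110 = 0x1F5CE (21 bits → U+1F5CE).

U+1F5CE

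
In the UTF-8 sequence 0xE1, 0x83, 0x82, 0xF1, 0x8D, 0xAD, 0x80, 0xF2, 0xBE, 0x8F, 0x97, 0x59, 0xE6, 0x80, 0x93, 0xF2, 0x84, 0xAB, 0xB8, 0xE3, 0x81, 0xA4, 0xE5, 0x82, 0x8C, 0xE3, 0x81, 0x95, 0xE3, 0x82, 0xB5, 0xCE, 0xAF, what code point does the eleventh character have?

U+03AF

Offset 0: leading byte 0xE1 = 11100001 → 3-byte char #1 = E1 83 82.
Offset 3: leading byte 0xF1 = 11110001 → 4-byte char #2 = F1 8D AD 80.
Offset 7: leading byte 0xF2 = 11110010 → 4-byte char #3 = F2 BE 8F 97.
Offset 11: leading byte 0x59 = 01011001 → 1-byte char #4 = 59.
Offset 12: leading byte 0xE6 = 11100110 → 3-byte char #5 = E6 80 93.
Offset 15: leading byte 0xF2 = 11110010 → 4-byte char #6 = F2 84 AB B8.
Offset 19: leading byte 0xE3 = 11100011 → 3-byte char #7 = E3 81 A4.
Offset 22: leading byte 0xE5 = 11100101 → 3-byte char #8 = E5 82 8C.
Offset 25: leading byte 0xE3 = 11100011 → 3-byte char #9 = E3 81 95.
Offset 28: leading byte 0xE3 = 11100011 → 3-byte char #10 = E3 82 B5.
Offset 31: leading byte 0xCE = 11001110 → 2-byte char #11 = CE AF.
Leading byte 0xCE = 11001110 matches 110xxxxx → 2-byte sequence.
Byte 1: 0xCE = 11001110, payload 01110 (5 bits).
Byte 2: 0xAF = 10101111 (10xxxxxx ✓), payload 101111.
Concatenate: 01110101111 = 0x3AF (11 bits → U+03AF).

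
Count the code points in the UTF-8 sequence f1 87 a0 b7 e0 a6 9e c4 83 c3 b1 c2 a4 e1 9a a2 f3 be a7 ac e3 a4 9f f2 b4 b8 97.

Byte at offset 0: 0xF1 = 11110001 → 4-byte char (#1). Advance 4.
Byte at offset 4: 0xE0 = 11100000 → 3-byte char (#2). Advance 3.
Byte at offset 7: 0xC4 = 11000100 → 2-byte char (#3). Advance 2.
Byte at offset 9: 0xC3 = 11000011 → 2-byte char (#4). Advance 2.
Byte at offset 11: 0xC2 = 11000010 → 2-byte char (#5). Advance 2.
Byte at offset 13: 0xE1 = 11100001 → 3-byte char (#6). Advance 3.
Byte at offset 16: 0xF3 = 11110011 → 4-byte char (#7). Advance 4.
Byte at offset 20: 0xE3 = 11100011 → 3-byte char (#8). Advance 3.
Byte at offset 23: 0xF2 = 11110010 → 4-byte char (#9). Advance 4.
Reached end at offset 27 after 9 code points.

9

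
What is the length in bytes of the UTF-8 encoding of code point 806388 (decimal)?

4

U+C4DF4 = 0xC4DF4. UTF-8 uses 1 byte below 0x80, 2 below 0x800, 3 below 0x10000, 4 up to 0x10FFFF. 0xC4DF4 is in U+10000–U+10FFFF → 4 bytes.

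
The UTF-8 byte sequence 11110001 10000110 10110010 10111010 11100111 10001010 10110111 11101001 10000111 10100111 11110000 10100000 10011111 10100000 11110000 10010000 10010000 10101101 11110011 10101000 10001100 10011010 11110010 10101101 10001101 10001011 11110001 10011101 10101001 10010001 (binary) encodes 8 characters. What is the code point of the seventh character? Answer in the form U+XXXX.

U+AD34B

Offset 0: leading byte 0xF1 = 11110001 → 4-byte char #1 = F1 86 B2 BA.
Offset 4: leading byte 0xE7 = 11100111 → 3-byte char #2 = E7 8A B7.
Offset 7: leading byte 0xE9 = 11101001 → 3-byte char #3 = E9 87 A7.
Offset 10: leading byte 0xF0 = 11110000 → 4-byte char #4 = F0 A0 9F A0.
Offset 14: leading byte 0xF0 = 11110000 → 4-byte char #5 = F0 90 90 AD.
Offset 18: leading byte 0xF3 = 11110011 → 4-byte char #6 = F3 A8 8C 9A.
Offset 22: leading byte 0xF2 = 11110010 → 4-byte char #7 = F2 AD 8D 8B.
Leading byte 0xF2 = 11110010 matches 11110xxx → 4-byte sequence.
Byte 1: 0xF2 = 11110010, payload 010 (3 bits).
Byte 2: 0xAD = 10101101 (10xxxxxx ✓), payload 101101.
Byte 3: 0x8D = 10001101 (10xxxxxx ✓), payload 001101.
Byte 4: 0x8B = 10001011 (10xxxxxx ✓), payload 001011.
Concatenate: 010101101001101001011 = 0xAD34B (21 bits → U+AD34B).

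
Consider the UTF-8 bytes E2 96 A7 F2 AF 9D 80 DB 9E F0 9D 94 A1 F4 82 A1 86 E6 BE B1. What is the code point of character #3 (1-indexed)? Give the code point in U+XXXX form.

Offset 0: leading byte 0xE2 = 11100010 → 3-byte char #1 = E2 96 A7.
Offset 3: leading byte 0xF2 = 11110010 → 4-byte char #2 = F2 AF 9D 80.
Offset 7: leading byte 0xDB = 11011011 → 2-byte char #3 = DB 9E.
Leading byte 0xDB = 11011011 matches 110xxxxx → 2-byte sequence.
Byte 1: 0xDB = 11011011, payload 11011 (5 bits).
Byte 2: 0x9E = 10011110 (10xxxxxx ✓), payload 011110.
Concatenate: 11011011110 = 0x6DE (11 bits → U+06DE).

U+06DE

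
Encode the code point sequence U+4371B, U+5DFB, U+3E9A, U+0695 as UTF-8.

U+4371B: 4-byte form → F1 83 9C 9B.
U+5DFB: 3-byte form → E5 B7 BB.
U+3E9A: 3-byte form → E3 BA 9A.
U+0695: 2-byte form → DA 95.
Concatenated (12 bytes): F1 83 9C 9B E5 B7 BB E3 BA 9A DA 95.

F1 83 9C 9B E5 B7 BB E3 BA 9A DA 95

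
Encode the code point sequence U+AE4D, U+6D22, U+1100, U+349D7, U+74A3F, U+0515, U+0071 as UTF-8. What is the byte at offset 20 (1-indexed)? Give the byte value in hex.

0x71

1-indexed offset 20 is 0-indexed offset 19.
U+AE4D → 3-byte form EA B9 8D at offsets 0–2.
U+6D22 → 3-byte form E6 B4 A2 at offsets 3–5.
U+1100 → 3-byte form E1 84 80 at offsets 6–8.
U+349D7 → 4-byte form F0 B4 A7 97 at offsets 9–12.
U+74A3F → 4-byte form F1 B4 A8 BF at offsets 13–16.
U+0515 → 2-byte form D4 95 at offsets 17–18.
U+0071 → 1-byte form 71 at offsets 19–19.
Offset 19 falls in char 7's range; it's byte 1 of 71 = 0x71.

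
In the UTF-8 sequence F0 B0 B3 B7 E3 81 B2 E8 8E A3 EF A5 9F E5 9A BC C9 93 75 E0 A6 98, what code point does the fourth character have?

Offset 0: leading byte 0xF0 = 11110000 → 4-byte char #1 = F0 B0 B3 B7.
Offset 4: leading byte 0xE3 = 11100011 → 3-byte char #2 = E3 81 B2.
Offset 7: leading byte 0xE8 = 11101000 → 3-byte char #3 = E8 8E A3.
Offset 10: leading byte 0xEF = 11101111 → 3-byte char #4 = EF A5 9F.
Leading byte 0xEF = 11101111 matches 1110xxxx → 3-byte sequence.
Byte 1: 0xEF = 11101111, payload 1111 (4 bits).
Byte 2: 0xA5 = 10100101 (10xxxxxx ✓), payload 100101.
Byte 3: 0x9F = 10011111 (10xxxxxx ✓), payload 011111.
Concatenate: 1111100101011111 = 0xF95F (16 bits → U+F95F).

U+F95F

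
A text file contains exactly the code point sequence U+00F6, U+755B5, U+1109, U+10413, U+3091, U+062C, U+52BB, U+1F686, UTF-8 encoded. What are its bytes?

C3 B6 F1 B5 96 B5 E1 84 89 F0 90 90 93 E3 82 91 D8 AC E5 8A BB F0 9F 9A 86

U+00F6: 2-byte form → C3 B6.
U+755B5: 4-byte form → F1 B5 96 B5.
U+1109: 3-byte form → E1 84 89.
U+10413: 4-byte form → F0 90 90 93.
U+3091: 3-byte form → E3 82 91.
U+062C: 2-byte form → D8 AC.
U+52BB: 3-byte form → E5 8A BB.
U+1F686: 4-byte form → F0 9F 9A 86.
Concatenated (25 bytes): C3 B6 F1 B5 96 B5 E1 84 89 F0 90 90 93 E3 82 91 D8 AC E5 8A BB F0 9F 9A 86.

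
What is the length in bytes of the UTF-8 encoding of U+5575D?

U+5575D = 0x5575D. UTF-8 uses 1 byte below 0x80, 2 below 0x800, 3 below 0x10000, 4 up to 0x10FFFF. 0x5575D is in U+10000–U+10FFFF → 4 bytes.

4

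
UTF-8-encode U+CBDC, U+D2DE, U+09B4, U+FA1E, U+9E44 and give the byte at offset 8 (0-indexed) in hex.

0xB4

U+CBDC → 3-byte form EC AF 9C at offsets 0–2.
U+D2DE → 3-byte form ED 8B 9E at offsets 3–5.
U+09B4 → 3-byte form E0 A6 B4 at offsets 6–8.
Offset 8 falls in char 3's range; it's byte 3 of E0 A6 B4 = 0xB4.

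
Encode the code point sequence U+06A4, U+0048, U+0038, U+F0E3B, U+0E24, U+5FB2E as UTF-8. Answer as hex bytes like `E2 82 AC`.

DA A4 48 38 F3 B0 B8 BB E0 B8 A4 F1 9F AC AE

U+06A4: 2-byte form → DA A4.
U+0048: 1-byte form → 48.
U+0038: 1-byte form → 38.
U+F0E3B: 4-byte form → F3 B0 B8 BB.
U+0E24: 3-byte form → E0 B8 A4.
U+5FB2E: 4-byte form → F1 9F AC AE.
Concatenated (15 bytes): DA A4 48 38 F3 B0 B8 BB E0 B8 A4 F1 9F AC AE.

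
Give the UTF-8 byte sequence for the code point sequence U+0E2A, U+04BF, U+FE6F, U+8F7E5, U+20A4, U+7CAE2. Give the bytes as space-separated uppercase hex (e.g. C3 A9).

U+0E2A: 3-byte form → E0 B8 AA.
U+04BF: 2-byte form → D2 BF.
U+FE6F: 3-byte form → EF B9 AF.
U+8F7E5: 4-byte form → F2 8F 9F A5.
U+20A4: 3-byte form → E2 82 A4.
U+7CAE2: 4-byte form → F1 BC AB A2.
Concatenated (19 bytes): E0 B8 AA D2 BF EF B9 AF F2 8F 9F A5 E2 82 A4 F1 BC AB A2.

E0 B8 AA D2 BF EF B9 AF F2 8F 9F A5 E2 82 A4 F1 BC AB A2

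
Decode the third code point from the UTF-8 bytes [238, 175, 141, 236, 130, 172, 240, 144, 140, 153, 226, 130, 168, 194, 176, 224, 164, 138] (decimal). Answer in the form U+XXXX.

Offset 0: leading byte 0xEE = 11101110 → 3-byte char #1 = EE AF 8D.
Offset 3: leading byte 0xEC = 11101100 → 3-byte char #2 = EC 82 AC.
Offset 6: leading byte 0xF0 = 11110000 → 4-byte char #3 = F0 90 8C 99.
Leading byte 0xF0 = 11110000 matches 11110xxx → 4-byte sequence.
Byte 1: 0xF0 = 11110000, payload 000 (3 bits).
Byte 2: 0x90 = 10010000 (10xxxxxx ✓), payload 010000.
Byte 3: 0x8C = 10001100 (10xxxxxx ✓), payload 001100.
Byte 4: 0x99 = 10011001 (10xxxxxx ✓), payload 011001.
Concatenate: 000010000001100011001 = 0x10319 (21 bits → U+10319).

U+10319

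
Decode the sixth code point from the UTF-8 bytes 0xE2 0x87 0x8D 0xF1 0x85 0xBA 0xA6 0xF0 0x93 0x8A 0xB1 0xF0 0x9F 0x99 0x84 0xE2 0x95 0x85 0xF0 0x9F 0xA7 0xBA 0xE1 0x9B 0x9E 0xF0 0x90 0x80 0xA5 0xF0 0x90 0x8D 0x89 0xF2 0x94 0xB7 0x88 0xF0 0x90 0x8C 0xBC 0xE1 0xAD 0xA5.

U+1F9FA

Offset 0: leading byte 0xE2 = 11100010 → 3-byte char #1 = E2 87 8D.
Offset 3: leading byte 0xF1 = 11110001 → 4-byte char #2 = F1 85 BA A6.
Offset 7: leading byte 0xF0 = 11110000 → 4-byte char #3 = F0 93 8A B1.
Offset 11: leading byte 0xF0 = 11110000 → 4-byte char #4 = F0 9F 99 84.
Offset 15: leading byte 0xE2 = 11100010 → 3-byte char #5 = E2 95 85.
Offset 18: leading byte 0xF0 = 11110000 → 4-byte char #6 = F0 9F A7 BA.
Leading byte 0xF0 = 11110000 matches 11110xxx → 4-byte sequence.
Byte 1: 0xF0 = 11110000, payload 000 (3 bits).
Byte 2: 0x9F = 10011111 (10xxxxxx ✓), payload 011111.
Byte 3: 0xA7 = 10100111 (10xxxxxx ✓), payload 100111.
Byte 4: 0xBA = 10111010 (10xxxxxx ✓), payload 111010.
Concatenate: 000011111100111111010 = 0x1F9FA (21 bits → U+1F9FA).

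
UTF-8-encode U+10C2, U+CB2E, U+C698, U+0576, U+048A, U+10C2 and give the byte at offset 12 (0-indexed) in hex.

0x8A

U+10C2 → 3-byte form E1 83 82 at offsets 0–2.
U+CB2E → 3-byte form EC AC AE at offsets 3–5.
U+C698 → 3-byte form EC 9A 98 at offsets 6–8.
U+0576 → 2-byte form D5 B6 at offsets 9–10.
U+048A → 2-byte form D2 8A at offsets 11–12.
Offset 12 falls in char 5's range; it's byte 2 of D2 8A = 0x8A.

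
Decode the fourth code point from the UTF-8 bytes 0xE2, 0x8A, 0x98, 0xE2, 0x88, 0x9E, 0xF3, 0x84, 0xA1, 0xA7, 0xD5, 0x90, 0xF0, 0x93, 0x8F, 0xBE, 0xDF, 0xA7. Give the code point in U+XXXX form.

Offset 0: leading byte 0xE2 = 11100010 → 3-byte char #1 = E2 8A 98.
Offset 3: leading byte 0xE2 = 11100010 → 3-byte char #2 = E2 88 9E.
Offset 6: leading byte 0xF3 = 11110011 → 4-byte char #3 = F3 84 A1 A7.
Offset 10: leading byte 0xD5 = 11010101 → 2-byte char #4 = D5 90.
Leading byte 0xD5 = 11010101 matches 110xxxxx → 2-byte sequence.
Byte 1: 0xD5 = 11010101, payload 10101 (5 bits).
Byte 2: 0x90 = 10010000 (10xxxxxx ✓), payload 010000.
Concatenate: 10101010000 = 0x550 (11 bits → U+0550).

U+0550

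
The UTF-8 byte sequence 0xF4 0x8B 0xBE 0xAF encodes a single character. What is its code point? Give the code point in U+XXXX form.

Leading byte 0xF4 = 11110100 matches 11110xxx → 4-byte sequence.
Byte 1: 0xF4 = 11110100, payload 100 (3 bits).
Byte 2: 0x8B = 10001011 (10xxxxxx ✓), payload 001011.
Byte 3: 0xBE = 10111110 (10xxxxxx ✓), payload 111110.
Byte 4: 0xAF = 10101111 (10xxxxxx ✓), payload 101111.
Concatenate: 100001011111110101111 = 0x10BFAF (21 bits → U+10BFAF).

U+10BFAF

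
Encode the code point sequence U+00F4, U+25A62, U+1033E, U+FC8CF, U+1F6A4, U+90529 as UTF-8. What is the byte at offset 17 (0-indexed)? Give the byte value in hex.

U+00F4 → 2-byte form C3 B4 at offsets 0–1.
U+25A62 → 4-byte form F0 A5 A9 A2 at offsets 2–5.
U+1033E → 4-byte form F0 90 8C BE at offsets 6–9.
U+FC8CF → 4-byte form F3 BC A3 8F at offsets 10–13.
U+1F6A4 → 4-byte form F0 9F 9A A4 at offsets 14–17.
Offset 17 falls in char 5's range; it's byte 4 of F0 9F 9A A4 = 0xA4.

0xA4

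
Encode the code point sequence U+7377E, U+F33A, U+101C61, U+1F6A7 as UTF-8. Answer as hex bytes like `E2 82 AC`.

U+7377E: 4-byte form → F1 B3 9D BE.
U+F33A: 3-byte form → EF 8C BA.
U+101C61: 4-byte form → F4 81 B1 A1.
U+1F6A7: 4-byte form → F0 9F 9A A7.
Concatenated (15 bytes): F1 B3 9D BE EF 8C BA F4 81 B1 A1 F0 9F 9A A7.

F1 B3 9D BE EF 8C BA F4 81 B1 A1 F0 9F 9A A7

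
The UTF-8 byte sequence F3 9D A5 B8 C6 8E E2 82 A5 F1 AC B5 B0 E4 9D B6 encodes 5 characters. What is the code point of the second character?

Offset 0: leading byte 0xF3 = 11110011 → 4-byte char #1 = F3 9D A5 B8.
Offset 4: leading byte 0xC6 = 11000110 → 2-byte char #2 = C6 8E.
Leading byte 0xC6 = 11000110 matches 110xxxxx → 2-byte sequence.
Byte 1: 0xC6 = 11000110, payload 00110 (5 bits).
Byte 2: 0x8E = 10001110 (10xxxxxx ✓), payload 001110.
Concatenate: 00110001110 = 0x18E (11 bits → U+018E).

U+018E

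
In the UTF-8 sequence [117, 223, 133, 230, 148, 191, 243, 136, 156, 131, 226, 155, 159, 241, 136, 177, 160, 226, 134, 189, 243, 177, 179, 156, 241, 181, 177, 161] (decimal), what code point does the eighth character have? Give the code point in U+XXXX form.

Offset 0: leading byte 0x75 = 01110101 → 1-byte char #1 = 75.
Offset 1: leading byte 0xDF = 11011111 → 2-byte char #2 = DF 85.
Offset 3: leading byte 0xE6 = 11100110 → 3-byte char #3 = E6 94 BF.
Offset 6: leading byte 0xF3 = 11110011 → 4-byte char #4 = F3 88 9C 83.
Offset 10: leading byte 0xE2 = 11100010 → 3-byte char #5 = E2 9B 9F.
Offset 13: leading byte 0xF1 = 11110001 → 4-byte char #6 = F1 88 B1 A0.
Offset 17: leading byte 0xE2 = 11100010 → 3-byte char #7 = E2 86 BD.
Offset 20: leading byte 0xF3 = 11110011 → 4-byte char #8 = F3 B1 B3 9C.
Leading byte 0xF3 = 11110011 matches 11110xxx → 4-byte sequence.
Byte 1: 0xF3 = 11110011, payload 011 (3 bits).
Byte 2: 0xB1 = 10110001 (10xxxxxx ✓), payload 110001.
Byte 3: 0xB3 = 10110011 (10xxxxxx ✓), payload 110011.
Byte 4: 0x9C = 10011100 (10xxxxxx ✓), payload 011100.
Concatenate: 011110001110011011100 = 0xF1CDC (21 bits → U+F1CDC).

U+F1CDC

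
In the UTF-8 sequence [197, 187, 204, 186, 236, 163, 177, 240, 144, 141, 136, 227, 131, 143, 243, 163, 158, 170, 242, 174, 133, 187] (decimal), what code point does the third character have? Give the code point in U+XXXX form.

Offset 0: leading byte 0xC5 = 11000101 → 2-byte char #1 = C5 BB.
Offset 2: leading byte 0xCC = 11001100 → 2-byte char #2 = CC BA.
Offset 4: leading byte 0xEC = 11101100 → 3-byte char #3 = EC A3 B1.
Leading byte 0xEC = 11101100 matches 1110xxxx → 3-byte sequence.
Byte 1: 0xEC = 11101100, payload 1100 (4 bits).
Byte 2: 0xA3 = 10100011 (10xxxxxx ✓), payload 100011.
Byte 3: 0xB1 = 10110001 (10xxxxxx ✓), payload 110001.
Concatenate: 1100100011110001 = 0xC8F1 (16 bits → U+C8F1).

U+C8F1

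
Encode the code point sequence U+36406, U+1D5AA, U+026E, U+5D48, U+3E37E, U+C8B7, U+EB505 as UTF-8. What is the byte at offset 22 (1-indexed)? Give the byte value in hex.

1-indexed offset 22 is 0-indexed offset 21.
U+36406 → 4-byte form F0 B6 90 86 at offsets 0–3.
U+1D5AA → 4-byte form F0 9D 96 AA at offsets 4–7.
U+026E → 2-byte form C9 AE at offsets 8–9.
U+5D48 → 3-byte form E5 B5 88 at offsets 10–12.
U+3E37E → 4-byte form F0 BE 8D BE at offsets 13–16.
U+C8B7 → 3-byte form EC A2 B7 at offsets 17–19.
U+EB505 → 4-byte form F3 AB 94 85 at offsets 20–23.
Offset 21 falls in char 7's range; it's byte 2 of F3 AB 94 85 = 0xAB.

0xAB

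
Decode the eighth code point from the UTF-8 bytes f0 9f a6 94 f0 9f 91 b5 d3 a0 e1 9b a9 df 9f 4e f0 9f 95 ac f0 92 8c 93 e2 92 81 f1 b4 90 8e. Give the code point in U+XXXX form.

Offset 0: leading byte 0xF0 = 11110000 → 4-byte char #1 = F0 9F A6 94.
Offset 4: leading byte 0xF0 = 11110000 → 4-byte char #2 = F0 9F 91 B5.
Offset 8: leading byte 0xD3 = 11010011 → 2-byte char #3 = D3 A0.
Offset 10: leading byte 0xE1 = 11100001 → 3-byte char #4 = E1 9B A9.
Offset 13: leading byte 0xDF = 11011111 → 2-byte char #5 = DF 9F.
Offset 15: leading byte 0x4E = 01001110 → 1-byte char #6 = 4E.
Offset 16: leading byte 0xF0 = 11110000 → 4-byte char #7 = F0 9F 95 AC.
Offset 20: leading byte 0xF0 = 11110000 → 4-byte char #8 = F0 92 8C 93.
Leading byte 0xF0 = 11110000 matches 11110xxx → 4-byte sequence.
Byte 1: 0xF0 = 11110000, payload 000 (3 bits).
Byte 2: 0x92 = 10010010 (10xxxxxx ✓), payload 010010.
Byte 3: 0x8C = 10001100 (10xxxxxx ✓), payload 001100.
Byte 4: 0x93 = 10010011 (10xxxxxx ✓), payload 010011.
Concatenate: 000010010001100010011 = 0x12313 (21 bits → U+12313).

U+12313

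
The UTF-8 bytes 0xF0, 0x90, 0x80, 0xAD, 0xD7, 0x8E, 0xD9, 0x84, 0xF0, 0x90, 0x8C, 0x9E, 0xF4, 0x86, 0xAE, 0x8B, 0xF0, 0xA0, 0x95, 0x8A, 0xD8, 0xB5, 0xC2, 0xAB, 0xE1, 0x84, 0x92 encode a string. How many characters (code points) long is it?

9

Byte at offset 0: 0xF0 = 11110000 → 4-byte char (#1). Advance 4.
Byte at offset 4: 0xD7 = 11010111 → 2-byte char (#2). Advance 2.
Byte at offset 6: 0xD9 = 11011001 → 2-byte char (#3). Advance 2.
Byte at offset 8: 0xF0 = 11110000 → 4-byte char (#4). Advance 4.
Byte at offset 12: 0xF4 = 11110100 → 4-byte char (#5). Advance 4.
Byte at offset 16: 0xF0 = 11110000 → 4-byte char (#6). Advance 4.
Byte at offset 20: 0xD8 = 11011000 → 2-byte char (#7). Advance 2.
Byte at offset 22: 0xC2 = 11000010 → 2-byte char (#8). Advance 2.
Byte at offset 24: 0xE1 = 11100001 → 3-byte char (#9). Advance 3.
Reached end at offset 27 after 9 code points.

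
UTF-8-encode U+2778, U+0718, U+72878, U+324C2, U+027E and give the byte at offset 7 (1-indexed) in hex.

0xB2

1-indexed offset 7 is 0-indexed offset 6.
U+2778 → 3-byte form E2 9D B8 at offsets 0–2.
U+0718 → 2-byte form DC 98 at offsets 3–4.
U+72878 → 4-byte form F1 B2 A1 B8 at offsets 5–8.
Offset 6 falls in char 3's range; it's byte 2 of F1 B2 A1 B8 = 0xB2.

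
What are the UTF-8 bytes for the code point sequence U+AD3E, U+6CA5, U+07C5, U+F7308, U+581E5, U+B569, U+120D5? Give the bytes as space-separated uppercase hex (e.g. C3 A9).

U+AD3E: 3-byte form → EA B4 BE.
U+6CA5: 3-byte form → E6 B2 A5.
U+07C5: 2-byte form → DF 85.
U+F7308: 4-byte form → F3 B7 8C 88.
U+581E5: 4-byte form → F1 98 87 A5.
U+B569: 3-byte form → EB 95 A9.
U+120D5: 4-byte form → F0 92 83 95.
Concatenated (23 bytes): EA B4 BE E6 B2 A5 DF 85 F3 B7 8C 88 F1 98 87 A5 EB 95 A9 F0 92 83 95.

EA B4 BE E6 B2 A5 DF 85 F3 B7 8C 88 F1 98 87 A5 EB 95 A9 F0 92 83 95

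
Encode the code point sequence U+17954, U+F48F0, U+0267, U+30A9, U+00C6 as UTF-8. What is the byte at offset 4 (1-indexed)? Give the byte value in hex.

1-indexed offset 4 is 0-indexed offset 3.
U+17954 → 4-byte form F0 97 A5 94 at offsets 0–3.
Offset 3 falls in char 1's range; it's byte 4 of F0 97 A5 94 = 0x94.

0x94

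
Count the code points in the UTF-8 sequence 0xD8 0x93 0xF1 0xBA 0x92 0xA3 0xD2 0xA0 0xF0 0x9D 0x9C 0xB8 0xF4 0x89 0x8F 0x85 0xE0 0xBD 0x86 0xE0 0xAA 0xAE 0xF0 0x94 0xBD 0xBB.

8

Byte at offset 0: 0xD8 = 11011000 → 2-byte char (#1). Advance 2.
Byte at offset 2: 0xF1 = 11110001 → 4-byte char (#2). Advance 4.
Byte at offset 6: 0xD2 = 11010010 → 2-byte char (#3). Advance 2.
Byte at offset 8: 0xF0 = 11110000 → 4-byte char (#4). Advance 4.
Byte at offset 12: 0xF4 = 11110100 → 4-byte char (#5). Advance 4.
Byte at offset 16: 0xE0 = 11100000 → 3-byte char (#6). Advance 3.
Byte at offset 19: 0xE0 = 11100000 → 3-byte char (#7). Advance 3.
Byte at offset 22: 0xF0 = 11110000 → 4-byte char (#8). Advance 4.
Reached end at offset 26 after 8 code points.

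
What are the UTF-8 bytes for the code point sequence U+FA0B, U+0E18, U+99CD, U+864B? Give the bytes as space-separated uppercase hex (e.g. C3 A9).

U+FA0B: 3-byte form → EF A8 8B.
U+0E18: 3-byte form → E0 B8 98.
U+99CD: 3-byte form → E9 A7 8D.
U+864B: 3-byte form → E8 99 8B.
Concatenated (12 bytes): EF A8 8B E0 B8 98 E9 A7 8D E8 99 8B.

EF A8 8B E0 B8 98 E9 A7 8D E8 99 8B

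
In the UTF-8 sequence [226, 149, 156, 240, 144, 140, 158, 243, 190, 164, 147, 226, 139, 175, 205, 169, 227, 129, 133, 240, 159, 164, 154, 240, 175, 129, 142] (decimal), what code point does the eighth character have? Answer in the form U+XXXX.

Offset 0: leading byte 0xE2 = 11100010 → 3-byte char #1 = E2 95 9C.
Offset 3: leading byte 0xF0 = 11110000 → 4-byte char #2 = F0 90 8C 9E.
Offset 7: leading byte 0xF3 = 11110011 → 4-byte char #3 = F3 BE A4 93.
Offset 11: leading byte 0xE2 = 11100010 → 3-byte char #4 = E2 8B AF.
Offset 14: leading byte 0xCD = 11001101 → 2-byte char #5 = CD A9.
Offset 16: leading byte 0xE3 = 11100011 → 3-byte char #6 = E3 81 85.
Offset 19: leading byte 0xF0 = 11110000 → 4-byte char #7 = F0 9F A4 9A.
Offset 23: leading byte 0xF0 = 11110000 → 4-byte char #8 = F0 AF 81 8E.
Leading byte 0xF0 = 11110000 matches 11110xxx → 4-byte sequence.
Byte 1: 0xF0 = 11110000, payload 000 (3 bits).
Byte 2: 0xAF = 10101111 (10xxxxxx ✓), payload 101111.
Byte 3: 0x81 = 10000001 (10xxxxxx ✓), payload 000001.
Byte 4: 0x8E = 10001110 (10xxxxxx ✓), payload 001110.
Concatenate: 000101111000001001110 = 0x2F04E (21 bits → U+2F04E).

U+2F04E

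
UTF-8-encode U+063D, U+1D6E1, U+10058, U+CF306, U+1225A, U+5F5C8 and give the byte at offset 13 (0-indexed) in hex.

0x86

U+063D → 2-byte form D8 BD at offsets 0–1.
U+1D6E1 → 4-byte form F0 9D 9B A1 at offsets 2–5.
U+10058 → 4-byte form F0 90 81 98 at offsets 6–9.
U+CF306 → 4-byte form F3 8F 8C 86 at offsets 10–13.
Offset 13 falls in char 4's range; it's byte 4 of F3 8F 8C 86 = 0x86.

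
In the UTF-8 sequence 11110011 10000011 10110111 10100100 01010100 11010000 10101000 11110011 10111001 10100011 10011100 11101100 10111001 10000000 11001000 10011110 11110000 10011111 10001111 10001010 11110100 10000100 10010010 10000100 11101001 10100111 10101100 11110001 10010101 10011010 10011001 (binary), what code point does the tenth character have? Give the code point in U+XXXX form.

Offset 0: leading byte 0xF3 = 11110011 → 4-byte char #1 = F3 83 B7 A4.
Offset 4: leading byte 0x54 = 01010100 → 1-byte char #2 = 54.
Offset 5: leading byte 0xD0 = 11010000 → 2-byte char #3 = D0 A8.
Offset 7: leading byte 0xF3 = 11110011 → 4-byte char #4 = F3 B9 A3 9C.
Offset 11: leading byte 0xEC = 11101100 → 3-byte char #5 = EC B9 80.
Offset 14: leading byte 0xC8 = 11001000 → 2-byte char #6 = C8 9E.
Offset 16: leading byte 0xF0 = 11110000 → 4-byte char #7 = F0 9F 8F 8A.
Offset 20: leading byte 0xF4 = 11110100 → 4-byte char #8 = F4 84 92 84.
Offset 24: leading byte 0xE9 = 11101001 → 3-byte char #9 = E9 A7 AC.
Offset 27: leading byte 0xF1 = 11110001 → 4-byte char #10 = F1 95 9A 99.
Leading byte 0xF1 = 11110001 matches 11110xxx → 4-byte sequence.
Byte 1: 0xF1 = 11110001, payload 001 (3 bits).
Byte 2: 0x95 = 10010101 (10xxxxxx ✓), payload 010101.
Byte 3: 0x9A = 10011010 (10xxxxxx ✓), payload 011010.
Byte 4: 0x99 = 10011001 (10xxxxxx ✓), payload 011001.
Concatenate: 001010101011010011001 = 0x55699 (21 bits → U+55699).

U+55699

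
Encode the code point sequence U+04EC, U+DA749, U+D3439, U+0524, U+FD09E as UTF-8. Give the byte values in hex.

D3 AC F3 9A 9D 89 F3 93 90 B9 D4 A4 F3 BD 82 9E

U+04EC: 2-byte form → D3 AC.
U+DA749: 4-byte form → F3 9A 9D 89.
U+D3439: 4-byte form → F3 93 90 B9.
U+0524: 2-byte form → D4 A4.
U+FD09E: 4-byte form → F3 BD 82 9E.
Concatenated (16 bytes): D3 AC F3 9A 9D 89 F3 93 90 B9 D4 A4 F3 BD 82 9E.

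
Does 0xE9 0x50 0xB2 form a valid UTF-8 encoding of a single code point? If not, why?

Leading byte 0xE9 = 11101001 → 3-byte form.
Byte 2 is 0x50 = 01010000, which is not 10xxxxxx — expected a continuation byte.

invalid (non-continuation byte where continuation expected)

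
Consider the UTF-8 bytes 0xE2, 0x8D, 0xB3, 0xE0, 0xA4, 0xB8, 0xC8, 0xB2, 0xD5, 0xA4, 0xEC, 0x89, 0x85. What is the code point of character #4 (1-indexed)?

Offset 0: leading byte 0xE2 = 11100010 → 3-byte char #1 = E2 8D B3.
Offset 3: leading byte 0xE0 = 11100000 → 3-byte char #2 = E0 A4 B8.
Offset 6: leading byte 0xC8 = 11001000 → 2-byte char #3 = C8 B2.
Offset 8: leading byte 0xD5 = 11010101 → 2-byte char #4 = D5 A4.
Leading byte 0xD5 = 11010101 matches 110xxxxx → 2-byte sequence.
Byte 1: 0xD5 = 11010101, payload 10101 (5 bits).
Byte 2: 0xA4 = 10100100 (10xxxxxx ✓), payload 100100.
Concatenate: 10101100100 = 0x564 (11 bits → U+0564).

U+0564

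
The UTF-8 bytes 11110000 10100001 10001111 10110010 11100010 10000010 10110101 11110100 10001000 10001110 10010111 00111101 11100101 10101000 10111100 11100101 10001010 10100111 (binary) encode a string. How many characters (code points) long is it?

Byte at offset 0: 0xF0 = 11110000 → 4-byte char (#1). Advance 4.
Byte at offset 4: 0xE2 = 11100010 → 3-byte char (#2). Advance 3.
Byte at offset 7: 0xF4 = 11110100 → 4-byte char (#3). Advance 4.
Byte at offset 11: 0x3D = 00111101 → 1-byte char (#4). Advance 1.
Byte at offset 12: 0xE5 = 11100101 → 3-byte char (#5). Advance 3.
Byte at offset 15: 0xE5 = 11100101 → 3-byte char (#6). Advance 3.
Reached end at offset 18 after 6 code points.

6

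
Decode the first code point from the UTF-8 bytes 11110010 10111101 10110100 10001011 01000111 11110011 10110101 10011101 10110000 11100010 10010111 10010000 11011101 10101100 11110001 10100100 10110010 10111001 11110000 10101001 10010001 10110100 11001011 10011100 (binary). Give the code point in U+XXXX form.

Offset 0: leading byte 0xF2 = 11110010 → 4-byte char #1 = F2 BD B4 8B.
Leading byte 0xF2 = 11110010 matches 11110xxx → 4-byte sequence.
Byte 1: 0xF2 = 11110010, payload 010 (3 bits).
Byte 2: 0xBD = 10111101 (10xxxxxx ✓), payload 111101.
Byte 3: 0xB4 = 10110100 (10xxxxxx ✓), payload 110100.
Byte 4: 0x8B = 10001011 (10xxxxxx ✓), payload 001011.
Concatenate: 010111101110100001011 = 0xBDD0B (21 bits → U+BDD0B).

U+BDD0B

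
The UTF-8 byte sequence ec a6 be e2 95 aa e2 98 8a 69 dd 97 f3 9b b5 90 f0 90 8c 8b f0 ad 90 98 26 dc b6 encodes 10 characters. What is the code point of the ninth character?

U+0026

Offset 0: leading byte 0xEC = 11101100 → 3-byte char #1 = EC A6 BE.
Offset 3: leading byte 0xE2 = 11100010 → 3-byte char #2 = E2 95 AA.
Offset 6: leading byte 0xE2 = 11100010 → 3-byte char #3 = E2 98 8A.
Offset 9: leading byte 0x69 = 01101001 → 1-byte char #4 = 69.
Offset 10: leading byte 0xDD = 11011101 → 2-byte char #5 = DD 97.
Offset 12: leading byte 0xF3 = 11110011 → 4-byte char #6 = F3 9B B5 90.
Offset 16: leading byte 0xF0 = 11110000 → 4-byte char #7 = F0 90 8C 8B.
Offset 20: leading byte 0xF0 = 11110000 → 4-byte char #8 = F0 AD 90 98.
Offset 24: leading byte 0x26 = 00100110 → 1-byte char #9 = 26.
Leading byte 0x26 = 00100110 matches 0xxxxxxx → 1-byte sequence.
Byte 1: 0x26 = 00100110, payload 0100110 (7 bits).
Concatenate: 0100110 = 0x26 (7 bits → U+0026).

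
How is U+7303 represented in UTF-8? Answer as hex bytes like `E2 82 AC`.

U+7303 = 0x7303 = 29443 decimal. In range U+0800–U+FFFF → 3-byte form: 1110xxxx 10xxxxxx 10xxxxxx.
Binary (16 bits): 0111001100000011.
Split 4+6+6: 0111 | 001100 | 000011.
Byte 1: 11100111 = 0xE7.
Byte 2: 10001100 = 0x8C.
Byte 3: 10000011 = 0x83.

E7 8C 83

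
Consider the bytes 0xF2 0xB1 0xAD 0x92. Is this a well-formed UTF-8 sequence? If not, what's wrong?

Leading byte 0xF2 = 11110010 → 4-byte form.
Continuation bytes 0xB1=10110001, 0xAD=10101101, 0x92=10010010 all match 10xxxxxx.
Decoded value 0xB1B52 is ≥ 0x10000 (shortest form) and not a surrogate.

valid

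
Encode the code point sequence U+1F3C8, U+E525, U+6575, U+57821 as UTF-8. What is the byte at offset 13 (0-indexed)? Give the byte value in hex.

0xA1

U+1F3C8 → 4-byte form F0 9F 8F 88 at offsets 0–3.
U+E525 → 3-byte form EE 94 A5 at offsets 4–6.
U+6575 → 3-byte form E6 95 B5 at offsets 7–9.
U+57821 → 4-byte form F1 97 A0 A1 at offsets 10–13.
Offset 13 falls in char 4's range; it's byte 4 of F1 97 A0 A1 = 0xA1.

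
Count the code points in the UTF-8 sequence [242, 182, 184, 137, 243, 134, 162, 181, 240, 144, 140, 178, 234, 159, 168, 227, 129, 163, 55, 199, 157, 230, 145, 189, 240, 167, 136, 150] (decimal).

Byte at offset 0: 0xF2 = 11110010 → 4-byte char (#1). Advance 4.
Byte at offset 4: 0xF3 = 11110011 → 4-byte char (#2). Advance 4.
Byte at offset 8: 0xF0 = 11110000 → 4-byte char (#3). Advance 4.
Byte at offset 12: 0xEA = 11101010 → 3-byte char (#4). Advance 3.
Byte at offset 15: 0xE3 = 11100011 → 3-byte char (#5). Advance 3.
Byte at offset 18: 0x37 = 00110111 → 1-byte char (#6). Advance 1.
Byte at offset 19: 0xC7 = 11000111 → 2-byte char (#7). Advance 2.
Byte at offset 21: 0xE6 = 11100110 → 3-byte char (#8). Advance 3.
Byte at offset 24: 0xF0 = 11110000 → 4-byte char (#9). Advance 4.
Reached end at offset 28 after 9 code points.

9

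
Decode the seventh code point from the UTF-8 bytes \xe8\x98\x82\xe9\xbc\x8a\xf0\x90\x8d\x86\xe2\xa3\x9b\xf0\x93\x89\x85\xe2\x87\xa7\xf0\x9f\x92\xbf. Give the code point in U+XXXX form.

Offset 0: leading byte 0xE8 = 11101000 → 3-byte char #1 = E8 98 82.
Offset 3: leading byte 0xE9 = 11101001 → 3-byte char #2 = E9 BC 8A.
Offset 6: leading byte 0xF0 = 11110000 → 4-byte char #3 = F0 90 8D 86.
Offset 10: leading byte 0xE2 = 11100010 → 3-byte char #4 = E2 A3 9B.
Offset 13: leading byte 0xF0 = 11110000 → 4-byte char #5 = F0 93 89 85.
Offset 17: leading byte 0xE2 = 11100010 → 3-byte char #6 = E2 87 A7.
Offset 20: leading byte 0xF0 = 11110000 → 4-byte char #7 = F0 9F 92 BF.
Leading byte 0xF0 = 11110000 matches 11110xxx → 4-byte sequence.
Byte 1: 0xF0 = 11110000, payload 000 (3 bits).
Byte 2: 0x9F = 10011111 (10xxxxxx ✓), payload 011111.
Byte 3: 0x92 = 10010010 (10xxxxxx ✓), payload 010010.
Byte 4: 0xBF = 10111111 (10xxxxxx ✓), payload 111111.
Concatenate: 000011111010010111111 = 0x1F4BF (21 bits → U+1F4BF).

U+1F4BF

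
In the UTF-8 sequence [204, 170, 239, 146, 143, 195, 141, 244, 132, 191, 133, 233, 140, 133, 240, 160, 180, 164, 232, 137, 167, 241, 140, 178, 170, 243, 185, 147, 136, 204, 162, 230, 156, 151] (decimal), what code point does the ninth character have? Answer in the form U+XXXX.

U+F94C8

Offset 0: leading byte 0xCC = 11001100 → 2-byte char #1 = CC AA.
Offset 2: leading byte 0xEF = 11101111 → 3-byte char #2 = EF 92 8F.
Offset 5: leading byte 0xC3 = 11000011 → 2-byte char #3 = C3 8D.
Offset 7: leading byte 0xF4 = 11110100 → 4-byte char #4 = F4 84 BF 85.
Offset 11: leading byte 0xE9 = 11101001 → 3-byte char #5 = E9 8C 85.
Offset 14: leading byte 0xF0 = 11110000 → 4-byte char #6 = F0 A0 B4 A4.
Offset 18: leading byte 0xE8 = 11101000 → 3-byte char #7 = E8 89 A7.
Offset 21: leading byte 0xF1 = 11110001 → 4-byte char #8 = F1 8C B2 AA.
Offset 25: leading byte 0xF3 = 11110011 → 4-byte char #9 = F3 B9 93 88.
Leading byte 0xF3 = 11110011 matches 11110xxx → 4-byte sequence.
Byte 1: 0xF3 = 11110011, payload 011 (3 bits).
Byte 2: 0xB9 = 10111001 (10xxxxxx ✓), payload 111001.
Byte 3: 0x93 = 10010011 (10xxxxxx ✓), payload 010011.
Byte 4: 0x88 = 10001000 (10xxxxxx ✓), payload 001000.
Concatenate: 011111001010011001000 = 0xF94C8 (21 bits → U+F94C8).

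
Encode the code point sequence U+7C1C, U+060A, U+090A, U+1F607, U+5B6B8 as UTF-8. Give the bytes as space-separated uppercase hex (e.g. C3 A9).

E7 B0 9C D8 8A E0 A4 8A F0 9F 98 87 F1 9B 9A B8

U+7C1C: 3-byte form → E7 B0 9C.
U+060A: 2-byte form → D8 8A.
U+090A: 3-byte form → E0 A4 8A.
U+1F607: 4-byte form → F0 9F 98 87.
U+5B6B8: 4-byte form → F1 9B 9A B8.
Concatenated (16 bytes): E7 B0 9C D8 8A E0 A4 8A F0 9F 98 87 F1 9B 9A B8.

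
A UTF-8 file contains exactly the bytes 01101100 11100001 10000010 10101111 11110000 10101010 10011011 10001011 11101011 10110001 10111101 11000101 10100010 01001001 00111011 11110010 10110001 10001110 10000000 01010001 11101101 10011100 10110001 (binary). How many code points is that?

10

Byte at offset 0: 0x6C = 01101100 → 1-byte char (#1). Advance 1.
Byte at offset 1: 0xE1 = 11100001 → 3-byte char (#2). Advance 3.
Byte at offset 4: 0xF0 = 11110000 → 4-byte char (#3). Advance 4.
Byte at offset 8: 0xEB = 11101011 → 3-byte char (#4). Advance 3.
Byte at offset 11: 0xC5 = 11000101 → 2-byte char (#5). Advance 2.
Byte at offset 13: 0x49 = 01001001 → 1-byte char (#6). Advance 1.
Byte at offset 14: 0x3B = 00111011 → 1-byte char (#7). Advance 1.
Byte at offset 15: 0xF2 = 11110010 → 4-byte char (#8). Advance 4.
Byte at offset 19: 0x51 = 01010001 → 1-byte char (#9). Advance 1.
Byte at offset 20: 0xED = 11101101 → 3-byte char (#10). Advance 3.
Reached end at offset 23 after 10 code points.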